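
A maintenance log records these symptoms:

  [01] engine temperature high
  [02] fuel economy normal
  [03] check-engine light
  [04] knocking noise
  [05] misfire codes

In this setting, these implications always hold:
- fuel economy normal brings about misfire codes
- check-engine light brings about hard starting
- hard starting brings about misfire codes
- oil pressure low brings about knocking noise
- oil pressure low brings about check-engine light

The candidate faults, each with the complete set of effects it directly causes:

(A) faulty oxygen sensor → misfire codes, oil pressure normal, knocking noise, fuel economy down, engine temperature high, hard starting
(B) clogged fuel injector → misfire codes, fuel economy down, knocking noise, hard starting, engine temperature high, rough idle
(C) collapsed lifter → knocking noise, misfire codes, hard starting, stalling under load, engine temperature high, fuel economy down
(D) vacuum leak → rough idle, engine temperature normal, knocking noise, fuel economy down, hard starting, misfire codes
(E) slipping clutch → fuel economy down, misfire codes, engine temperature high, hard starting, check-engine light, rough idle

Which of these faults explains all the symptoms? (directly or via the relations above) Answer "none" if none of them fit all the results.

none

Per-candidate check:
(A) faulty oxygen sensor — engine temperature high match; fuel economy normal miss; check-engine light miss; knocking noise match; misfire codes match
(B) clogged fuel injector — engine temperature high match; fuel economy normal miss; check-engine light miss; knocking noise match; misfire codes match
(C) collapsed lifter — fails on fuel economy normal, check-engine light (predicts fuel economy down, not fuel economy normal)
(D) vacuum leak — engine temperature high miss; fuel economy normal miss; check-engine light miss; knocking noise match; misfire codes match
(E) slipping clutch — engine temperature high match; fuel economy normal miss; check-engine light match; knocking noise miss; misfire codes match
None of the listed candidates fits everything.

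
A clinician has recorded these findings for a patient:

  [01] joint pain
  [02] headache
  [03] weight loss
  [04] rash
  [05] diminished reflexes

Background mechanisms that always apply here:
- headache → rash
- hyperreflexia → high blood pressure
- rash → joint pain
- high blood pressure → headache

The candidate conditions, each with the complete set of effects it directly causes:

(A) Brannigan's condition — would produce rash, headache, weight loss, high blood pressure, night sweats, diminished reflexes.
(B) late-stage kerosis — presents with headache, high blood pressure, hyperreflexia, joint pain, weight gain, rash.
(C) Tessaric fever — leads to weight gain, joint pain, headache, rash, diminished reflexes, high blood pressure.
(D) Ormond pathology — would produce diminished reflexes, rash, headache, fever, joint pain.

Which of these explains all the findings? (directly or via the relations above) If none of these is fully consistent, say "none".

For each candidate, compare predicted effects to what was observed:
(A) Brannigan's condition — accounts for every observation (joint pain through rash → joint pain)
(B) late-stage kerosis — joint pain match; headache match; weight loss miss; rash match; diminished reflexes miss
(C) Tessaric fever — joint pain match; headache match; weight loss miss; rash match; diminished reflexes match
(D) Ormond pathology — joint pain match; headache match; weight loss miss; rash match; diminished reflexes match
Only (A) is consistent with every observation.

A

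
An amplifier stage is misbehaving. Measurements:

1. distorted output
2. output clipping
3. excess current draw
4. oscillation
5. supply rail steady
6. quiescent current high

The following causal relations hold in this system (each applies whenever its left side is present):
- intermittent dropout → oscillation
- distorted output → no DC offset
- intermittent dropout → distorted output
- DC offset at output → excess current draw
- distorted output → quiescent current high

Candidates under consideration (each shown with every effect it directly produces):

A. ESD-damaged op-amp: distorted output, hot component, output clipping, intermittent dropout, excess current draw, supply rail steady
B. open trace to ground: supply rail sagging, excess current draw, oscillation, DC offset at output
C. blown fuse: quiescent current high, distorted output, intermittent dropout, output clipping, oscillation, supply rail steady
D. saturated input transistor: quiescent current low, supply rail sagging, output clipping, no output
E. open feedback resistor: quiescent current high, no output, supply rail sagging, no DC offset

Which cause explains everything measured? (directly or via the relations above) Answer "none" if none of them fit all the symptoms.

Per-candidate check:
(A) ESD-damaged op-amp — accounts for every observation (oscillation by intermittent dropout → oscillation)
(B) open trace to ground — fails on distorted output, output clipping, supply rail steady, quiescent current high (predicts supply rail sagging, not supply rail steady)
(C) blown fuse — distorted output yes; output clipping yes; excess current draw NO; oscillation yes; supply rail steady yes; quiescent current high yes
(D) saturated input transistor — distorted output NO; output clipping yes; excess current draw NO; oscillation NO; supply rail steady NO; quiescent current high NO
(E) open feedback resistor — fails on distorted output, output clipping, excess current draw, oscillation, supply rail steady (predicts supply rail sagging, not supply rail steady)
(A) is the only candidate with no mismatches.

A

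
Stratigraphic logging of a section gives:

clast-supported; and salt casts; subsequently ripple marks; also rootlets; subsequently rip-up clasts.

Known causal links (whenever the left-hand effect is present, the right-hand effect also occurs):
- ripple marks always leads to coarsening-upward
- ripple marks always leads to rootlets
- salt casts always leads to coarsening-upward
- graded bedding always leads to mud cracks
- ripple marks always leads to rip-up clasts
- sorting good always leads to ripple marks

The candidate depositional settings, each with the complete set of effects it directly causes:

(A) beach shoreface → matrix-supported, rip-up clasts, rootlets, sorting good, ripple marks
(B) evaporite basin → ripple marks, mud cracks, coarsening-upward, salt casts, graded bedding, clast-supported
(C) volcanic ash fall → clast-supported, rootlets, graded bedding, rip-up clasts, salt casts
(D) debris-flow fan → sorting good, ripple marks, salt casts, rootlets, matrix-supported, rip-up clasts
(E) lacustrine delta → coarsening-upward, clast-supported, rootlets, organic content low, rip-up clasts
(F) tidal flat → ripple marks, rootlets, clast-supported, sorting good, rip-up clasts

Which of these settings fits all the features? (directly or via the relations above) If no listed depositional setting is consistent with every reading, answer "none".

For each candidate, compare predicted effects to what was observed:
(A) beach shoreface — clast-supported miss; salt casts miss; ripple marks match; rootlets match; rip-up clasts match
(B) evaporite basin — clast-supported match; salt casts match; ripple marks match; rootlets match (through ripple marks → rootlets); rip-up clasts match (through ripple marks → rip-up clasts)
(C) volcanic ash fall — does not account for ripple marks
(D) debris-flow fan — clast-supported miss; salt casts match; ripple marks match; rootlets match; rip-up clasts match
(E) lacustrine delta — clast-supported match; salt casts miss; ripple marks miss; rootlets match; rip-up clasts match
(F) tidal flat — clast-supported match; salt casts miss; ripple marks match; rootlets match; rip-up clasts match
(B) alone accounts for all the evidence.

B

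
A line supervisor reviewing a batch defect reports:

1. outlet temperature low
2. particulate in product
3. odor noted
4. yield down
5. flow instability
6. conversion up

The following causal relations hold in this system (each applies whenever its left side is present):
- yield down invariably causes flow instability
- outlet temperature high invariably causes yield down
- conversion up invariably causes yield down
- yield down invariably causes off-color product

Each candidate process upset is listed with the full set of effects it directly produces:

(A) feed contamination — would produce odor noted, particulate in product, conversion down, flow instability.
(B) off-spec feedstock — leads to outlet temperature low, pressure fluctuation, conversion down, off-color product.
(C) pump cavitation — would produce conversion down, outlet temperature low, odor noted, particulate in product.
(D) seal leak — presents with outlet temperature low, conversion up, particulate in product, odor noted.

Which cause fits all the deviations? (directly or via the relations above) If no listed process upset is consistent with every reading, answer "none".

For each candidate, compare predicted effects to what was observed:
(A) feed contamination — outlet temperature low NO; particulate in product yes; odor noted yes; yield down NO; flow instability yes; conversion up NO
(B) off-spec feedstock — fails on particulate in product, odor noted, yield down, flow instability, conversion up (predicts conversion down, not conversion up)
(C) pump cavitation — fails on yield down, flow instability, conversion up (predicts conversion down, not conversion up)
(D) seal leak — outlet temperature low yes; particulate in product yes; odor noted yes; yield down yes (through conversion up → yield down); flow instability yes (through conversion up → yield down → flow instability); conversion up yes
(D) alone accounts for all the evidence.

D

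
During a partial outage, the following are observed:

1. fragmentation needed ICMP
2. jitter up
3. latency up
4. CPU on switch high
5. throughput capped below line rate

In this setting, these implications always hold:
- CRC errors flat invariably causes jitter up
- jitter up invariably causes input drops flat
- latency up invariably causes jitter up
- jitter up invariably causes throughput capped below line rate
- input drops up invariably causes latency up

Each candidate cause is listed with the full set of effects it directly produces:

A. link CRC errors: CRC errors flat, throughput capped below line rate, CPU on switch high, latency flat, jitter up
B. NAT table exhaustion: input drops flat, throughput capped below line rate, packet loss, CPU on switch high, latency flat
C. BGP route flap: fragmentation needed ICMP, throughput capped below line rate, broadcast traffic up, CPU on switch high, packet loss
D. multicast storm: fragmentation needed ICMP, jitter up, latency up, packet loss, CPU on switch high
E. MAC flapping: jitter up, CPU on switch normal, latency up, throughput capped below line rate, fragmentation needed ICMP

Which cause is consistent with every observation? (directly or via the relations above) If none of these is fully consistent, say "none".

D

Checking each candidate against the observations:
(A) link CRC errors — fails on fragmentation needed ICMP, latency up (predicts latency flat, not latency up)
(B) NAT table exhaustion — fragmentation needed ICMP NO; jitter up NO; latency up NO; CPU on switch high yes; throughput capped below line rate yes
(C) BGP route flap — fragmentation needed ICMP yes; jitter up NO; latency up NO; CPU on switch high yes; throughput capped below line rate yes
(D) multicast storm — fragmentation needed ICMP yes; jitter up yes; latency up yes; CPU on switch high yes; throughput capped below line rate yes (via jitter up → throughput capped below line rate)
(E) MAC flapping — fails on CPU on switch high (predicts CPU on switch normal, not CPU on switch high)
Only (D) is consistent with every observation.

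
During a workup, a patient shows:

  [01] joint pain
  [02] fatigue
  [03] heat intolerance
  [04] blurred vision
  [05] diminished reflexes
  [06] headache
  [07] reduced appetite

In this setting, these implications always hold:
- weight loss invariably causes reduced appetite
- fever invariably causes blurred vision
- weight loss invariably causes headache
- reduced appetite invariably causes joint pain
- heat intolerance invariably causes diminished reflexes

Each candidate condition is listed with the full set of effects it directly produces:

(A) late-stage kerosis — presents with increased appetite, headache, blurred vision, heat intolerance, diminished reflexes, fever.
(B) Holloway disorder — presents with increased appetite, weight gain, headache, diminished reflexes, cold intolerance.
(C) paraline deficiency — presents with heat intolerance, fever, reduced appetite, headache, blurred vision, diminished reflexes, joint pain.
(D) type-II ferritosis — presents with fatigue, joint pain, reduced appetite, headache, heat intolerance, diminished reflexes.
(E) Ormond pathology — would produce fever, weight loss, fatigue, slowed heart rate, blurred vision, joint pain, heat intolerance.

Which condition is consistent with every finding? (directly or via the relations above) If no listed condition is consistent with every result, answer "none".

Testing each hypothesis:
(A) late-stage kerosis — fails on joint pain, fatigue, reduced appetite (predicts increased appetite, not reduced appetite)
(B) Holloway disorder — joint pain -; fatigue -; heat intolerance -; blurred vision -; diminished reflexes +; headache +; reduced appetite -
(C) paraline deficiency — joint pain +; fatigue -; heat intolerance +; blurred vision +; diminished reflexes +; headache +; reduced appetite +
(D) type-II ferritosis — does not account for blurred vision
(E) Ormond pathology — accounts for every observation (diminished reflexes by heat intolerance → diminished reflexes)
(E) alone accounts for all the evidence.

E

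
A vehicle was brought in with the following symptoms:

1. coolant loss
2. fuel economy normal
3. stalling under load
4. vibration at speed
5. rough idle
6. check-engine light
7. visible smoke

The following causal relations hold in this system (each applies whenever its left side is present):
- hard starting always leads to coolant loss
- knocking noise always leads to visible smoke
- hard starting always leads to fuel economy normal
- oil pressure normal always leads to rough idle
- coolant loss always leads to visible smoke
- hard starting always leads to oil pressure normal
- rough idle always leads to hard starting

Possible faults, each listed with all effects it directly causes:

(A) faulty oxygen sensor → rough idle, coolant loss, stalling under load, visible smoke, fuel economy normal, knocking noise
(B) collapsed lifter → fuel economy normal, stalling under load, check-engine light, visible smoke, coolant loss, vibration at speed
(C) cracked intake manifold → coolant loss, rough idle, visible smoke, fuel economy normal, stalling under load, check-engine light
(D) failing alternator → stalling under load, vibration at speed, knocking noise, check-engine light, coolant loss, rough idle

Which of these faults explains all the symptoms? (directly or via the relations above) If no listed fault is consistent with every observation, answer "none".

D

Per-candidate check:
(A) faulty oxygen sensor — coolant loss match; fuel economy normal match; stalling under load match; vibration at speed miss; rough idle match; check-engine light miss; visible smoke match
(B) collapsed lifter — does not account for rough idle
(C) cracked intake manifold — does not account for vibration at speed
(D) failing alternator — accounts for every observation (fuel economy normal via rough idle → hard starting → fuel economy normal)
(D) is the only candidate with no mismatches.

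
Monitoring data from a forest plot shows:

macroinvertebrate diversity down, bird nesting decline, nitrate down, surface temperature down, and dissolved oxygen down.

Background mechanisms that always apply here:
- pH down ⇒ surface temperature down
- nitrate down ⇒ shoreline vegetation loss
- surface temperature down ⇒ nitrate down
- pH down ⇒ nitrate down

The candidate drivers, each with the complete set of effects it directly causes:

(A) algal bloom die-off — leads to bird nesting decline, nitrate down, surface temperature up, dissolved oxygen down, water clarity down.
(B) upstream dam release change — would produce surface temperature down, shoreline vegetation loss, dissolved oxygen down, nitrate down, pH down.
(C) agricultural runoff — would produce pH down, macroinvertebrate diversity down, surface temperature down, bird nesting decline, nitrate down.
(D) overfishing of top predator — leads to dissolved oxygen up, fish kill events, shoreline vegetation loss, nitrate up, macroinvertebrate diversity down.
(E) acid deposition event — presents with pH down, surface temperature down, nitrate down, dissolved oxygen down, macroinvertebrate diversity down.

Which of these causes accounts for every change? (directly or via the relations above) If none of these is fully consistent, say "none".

Testing each hypothesis:
(A) algal bloom die-off — fails on macroinvertebrate diversity down, surface temperature down (predicts surface temperature up, not surface temperature down)
(B) upstream dam release change — does not account for macroinvertebrate diversity down, bird nesting decline
(C) agricultural runoff — does not account for dissolved oxygen down
(D) overfishing of top predator — fails on bird nesting decline, nitrate down, surface temperature down, dissolved oxygen down (predicts nitrate up, not nitrate down; predicts dissolved oxygen up, not dissolved oxygen down)
(E) acid deposition event — macroinvertebrate diversity down match; bird nesting decline miss; nitrate down match; surface temperature down match; dissolved oxygen down match
Every candidate fails on at least one observation.

none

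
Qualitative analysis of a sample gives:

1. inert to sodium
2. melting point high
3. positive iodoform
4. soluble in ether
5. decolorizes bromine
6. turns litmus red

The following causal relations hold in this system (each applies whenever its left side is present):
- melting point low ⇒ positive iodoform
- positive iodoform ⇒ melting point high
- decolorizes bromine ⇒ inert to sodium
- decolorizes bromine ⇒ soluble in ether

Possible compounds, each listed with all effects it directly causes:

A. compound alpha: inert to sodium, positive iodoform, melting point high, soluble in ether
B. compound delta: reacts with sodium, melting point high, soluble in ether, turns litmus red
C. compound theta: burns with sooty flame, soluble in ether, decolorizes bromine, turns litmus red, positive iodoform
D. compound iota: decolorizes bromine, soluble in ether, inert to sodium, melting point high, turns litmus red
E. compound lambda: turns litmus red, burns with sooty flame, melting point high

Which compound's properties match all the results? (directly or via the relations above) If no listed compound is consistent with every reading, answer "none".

C

For each candidate, compare predicted effects to what was observed:
(A) compound alpha — inert to sodium ✓; melting point high ✓; positive iodoform ✓; soluble in ether ✓; decolorizes bromine ✗; turns litmus red ✗
(B) compound delta — inert to sodium ✗; melting point high ✓; positive iodoform ✗; soluble in ether ✓; decolorizes bromine ✗; turns litmus red ✓
(C) compound theta — inert to sodium ✓ (by decolorizes bromine → inert to sodium); melting point high ✓ (by positive iodoform → melting point high); positive iodoform ✓; soluble in ether ✓; decolorizes bromine ✓; turns litmus red ✓
(D) compound iota — does not account for positive iodoform
(E) compound lambda — does not account for inert to sodium, positive iodoform, soluble in ether, decolorizes bromine
(C) is the only candidate with no mismatches.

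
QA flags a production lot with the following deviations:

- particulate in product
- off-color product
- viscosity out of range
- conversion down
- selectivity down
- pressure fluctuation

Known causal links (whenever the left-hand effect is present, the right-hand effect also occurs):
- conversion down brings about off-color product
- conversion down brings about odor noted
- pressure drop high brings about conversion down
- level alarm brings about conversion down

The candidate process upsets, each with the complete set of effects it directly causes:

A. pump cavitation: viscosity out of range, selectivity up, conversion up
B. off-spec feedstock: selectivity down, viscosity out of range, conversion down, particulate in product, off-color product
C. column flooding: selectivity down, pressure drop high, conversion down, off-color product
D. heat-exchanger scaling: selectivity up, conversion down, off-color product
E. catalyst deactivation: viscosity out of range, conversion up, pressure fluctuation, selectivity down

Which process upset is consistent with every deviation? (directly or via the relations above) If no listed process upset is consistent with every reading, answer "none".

Per-candidate check:
(A) pump cavitation — fails on particulate in product, off-color product, conversion down, selectivity down, pressure fluctuation (predicts conversion up, not conversion down; predicts selectivity up, not selectivity down)
(B) off-spec feedstock — particulate in product match; off-color product match; viscosity out of range match; conversion down match; selectivity down match; pressure fluctuation miss
(C) column flooding — does not account for particulate in product, viscosity out of range, pressure fluctuation
(D) heat-exchanger scaling — particulate in product miss; off-color product match; viscosity out of range miss; conversion down match; selectivity down miss; pressure fluctuation miss
(E) catalyst deactivation — particulate in product miss; off-color product miss; viscosity out of range match; conversion down miss; selectivity down match; pressure fluctuation match
Every candidate fails on at least one observation.

none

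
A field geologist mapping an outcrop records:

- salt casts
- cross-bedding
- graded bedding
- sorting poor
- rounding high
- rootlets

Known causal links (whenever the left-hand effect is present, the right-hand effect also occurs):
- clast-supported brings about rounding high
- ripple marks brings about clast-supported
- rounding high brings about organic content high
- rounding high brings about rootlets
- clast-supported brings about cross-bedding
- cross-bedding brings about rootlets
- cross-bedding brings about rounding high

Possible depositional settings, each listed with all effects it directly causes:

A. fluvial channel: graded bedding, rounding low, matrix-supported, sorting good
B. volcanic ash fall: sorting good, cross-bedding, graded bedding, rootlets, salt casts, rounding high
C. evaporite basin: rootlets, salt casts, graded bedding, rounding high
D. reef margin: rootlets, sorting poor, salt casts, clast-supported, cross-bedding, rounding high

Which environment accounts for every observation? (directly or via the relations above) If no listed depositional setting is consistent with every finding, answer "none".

Checking each candidate against the observations:
(A) fluvial channel — fails on salt casts, cross-bedding, sorting poor, rounding high, rootlets (predicts sorting good, not sorting poor; predicts rounding low, not rounding high)
(B) volcanic ash fall — salt casts match; cross-bedding match; graded bedding match; sorting poor miss; rounding high match; rootlets match
(C) evaporite basin — does not account for cross-bedding, sorting poor
(D) reef margin — does not account for graded bedding
None of the listed candidates fits everything.

none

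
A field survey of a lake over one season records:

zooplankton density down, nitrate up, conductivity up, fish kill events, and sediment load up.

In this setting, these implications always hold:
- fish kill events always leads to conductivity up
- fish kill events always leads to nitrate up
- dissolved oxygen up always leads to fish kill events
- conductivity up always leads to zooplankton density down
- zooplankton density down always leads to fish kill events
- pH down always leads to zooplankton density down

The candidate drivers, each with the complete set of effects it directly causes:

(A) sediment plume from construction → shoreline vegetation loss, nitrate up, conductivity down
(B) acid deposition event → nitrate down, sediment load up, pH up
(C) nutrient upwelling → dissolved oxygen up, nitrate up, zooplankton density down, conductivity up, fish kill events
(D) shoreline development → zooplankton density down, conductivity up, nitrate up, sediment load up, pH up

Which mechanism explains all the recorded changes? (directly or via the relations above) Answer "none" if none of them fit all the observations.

D

Testing each hypothesis:
(A) sediment plume from construction — zooplankton density down NO; nitrate up yes; conductivity up NO; fish kill events NO; sediment load up NO
(B) acid deposition event — zooplankton density down NO; nitrate up NO; conductivity up NO; fish kill events NO; sediment load up yes
(C) nutrient upwelling — zooplankton density down yes; nitrate up yes; conductivity up yes; fish kill events yes; sediment load up NO
(D) shoreline development — accounts for every observation (fish kill events via zooplankton density down → fish kill events)
Only (D) is consistent with every observation.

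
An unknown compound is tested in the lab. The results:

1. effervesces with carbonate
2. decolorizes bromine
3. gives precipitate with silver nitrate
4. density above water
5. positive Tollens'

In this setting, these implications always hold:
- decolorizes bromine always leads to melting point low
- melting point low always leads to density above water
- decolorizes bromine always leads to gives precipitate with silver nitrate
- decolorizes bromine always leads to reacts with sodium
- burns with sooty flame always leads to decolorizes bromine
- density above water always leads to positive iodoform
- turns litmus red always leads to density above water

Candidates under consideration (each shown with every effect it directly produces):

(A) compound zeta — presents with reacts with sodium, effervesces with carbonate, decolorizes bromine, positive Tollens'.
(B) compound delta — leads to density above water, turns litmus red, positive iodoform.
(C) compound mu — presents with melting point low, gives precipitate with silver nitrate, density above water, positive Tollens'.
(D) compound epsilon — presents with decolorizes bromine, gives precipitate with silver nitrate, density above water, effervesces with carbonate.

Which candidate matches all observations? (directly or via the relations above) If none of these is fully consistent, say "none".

Checking each candidate against the observations:
(A) compound zeta — effervesces with carbonate yes; decolorizes bromine yes; gives precipitate with silver nitrate yes (via decolorizes bromine → gives precipitate with silver nitrate); density above water yes (via decolorizes bromine → melting point low → density above water); positive Tollens' yes
(B) compound delta — effervesces with carbonate NO; decolorizes bromine NO; gives precipitate with silver nitrate NO; density above water yes; positive Tollens' NO
(C) compound mu — effervesces with carbonate NO; decolorizes bromine NO; gives precipitate with silver nitrate yes; density above water yes; positive Tollens' yes
(D) compound epsilon — effervesces with carbonate yes; decolorizes bromine yes; gives precipitate with silver nitrate yes; density above water yes; positive Tollens' NO
Only (A) is consistent with every observation.

A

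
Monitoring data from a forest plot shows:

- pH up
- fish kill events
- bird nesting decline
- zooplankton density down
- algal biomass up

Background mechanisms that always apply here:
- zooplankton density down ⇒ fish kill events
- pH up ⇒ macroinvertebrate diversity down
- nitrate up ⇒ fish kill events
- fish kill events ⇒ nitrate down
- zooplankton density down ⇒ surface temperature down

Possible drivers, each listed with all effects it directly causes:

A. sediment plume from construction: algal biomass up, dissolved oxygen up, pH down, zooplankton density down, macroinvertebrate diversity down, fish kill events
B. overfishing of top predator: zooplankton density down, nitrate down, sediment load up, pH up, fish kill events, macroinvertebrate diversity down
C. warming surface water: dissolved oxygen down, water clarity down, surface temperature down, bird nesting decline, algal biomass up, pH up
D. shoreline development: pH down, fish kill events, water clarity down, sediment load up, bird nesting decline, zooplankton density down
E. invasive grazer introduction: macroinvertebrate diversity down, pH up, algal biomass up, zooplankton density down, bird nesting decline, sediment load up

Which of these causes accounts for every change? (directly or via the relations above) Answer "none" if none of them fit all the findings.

E

Testing each hypothesis:
(A) sediment plume from construction — pH up miss; fish kill events match; bird nesting decline miss; zooplankton density down match; algal biomass up match
(B) overfishing of top predator — does not account for bird nesting decline, algal biomass up
(C) warming surface water — pH up match; fish kill events miss; bird nesting decline match; zooplankton density down miss; algal biomass up match
(D) shoreline development — fails on pH up, algal biomass up (predicts pH down, not pH up)
(E) invasive grazer introduction — pH up match; fish kill events match (by zooplankton density down → fish kill events); bird nesting decline match; zooplankton density down match; algal biomass up match
(E) is the only candidate with no mismatches.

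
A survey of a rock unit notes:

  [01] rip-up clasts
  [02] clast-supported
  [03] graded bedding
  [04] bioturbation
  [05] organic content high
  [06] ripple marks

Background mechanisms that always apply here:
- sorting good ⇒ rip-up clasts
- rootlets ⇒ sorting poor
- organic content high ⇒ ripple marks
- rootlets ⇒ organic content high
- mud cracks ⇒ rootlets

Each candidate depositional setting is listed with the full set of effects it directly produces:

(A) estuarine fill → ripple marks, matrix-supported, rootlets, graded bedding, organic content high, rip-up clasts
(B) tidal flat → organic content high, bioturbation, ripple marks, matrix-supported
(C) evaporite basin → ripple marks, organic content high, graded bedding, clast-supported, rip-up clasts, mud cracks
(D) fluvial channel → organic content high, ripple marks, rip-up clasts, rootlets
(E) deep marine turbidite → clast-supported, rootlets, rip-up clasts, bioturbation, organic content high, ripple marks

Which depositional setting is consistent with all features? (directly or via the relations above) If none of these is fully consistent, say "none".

For each candidate, compare predicted effects to what was observed:
(A) estuarine fill — fails on clast-supported, bioturbation (predicts matrix-supported, not clast-supported)
(B) tidal flat — fails on rip-up clasts, clast-supported, graded bedding (predicts matrix-supported, not clast-supported)
(C) evaporite basin — rip-up clasts +; clast-supported +; graded bedding +; bioturbation -; organic content high +; ripple marks +
(D) fluvial channel — rip-up clasts +; clast-supported -; graded bedding -; bioturbation -; organic content high +; ripple marks +
(E) deep marine turbidite — rip-up clasts +; clast-supported +; graded bedding -; bioturbation +; organic content high +; ripple marks +
No candidate is consistent with all observations.

none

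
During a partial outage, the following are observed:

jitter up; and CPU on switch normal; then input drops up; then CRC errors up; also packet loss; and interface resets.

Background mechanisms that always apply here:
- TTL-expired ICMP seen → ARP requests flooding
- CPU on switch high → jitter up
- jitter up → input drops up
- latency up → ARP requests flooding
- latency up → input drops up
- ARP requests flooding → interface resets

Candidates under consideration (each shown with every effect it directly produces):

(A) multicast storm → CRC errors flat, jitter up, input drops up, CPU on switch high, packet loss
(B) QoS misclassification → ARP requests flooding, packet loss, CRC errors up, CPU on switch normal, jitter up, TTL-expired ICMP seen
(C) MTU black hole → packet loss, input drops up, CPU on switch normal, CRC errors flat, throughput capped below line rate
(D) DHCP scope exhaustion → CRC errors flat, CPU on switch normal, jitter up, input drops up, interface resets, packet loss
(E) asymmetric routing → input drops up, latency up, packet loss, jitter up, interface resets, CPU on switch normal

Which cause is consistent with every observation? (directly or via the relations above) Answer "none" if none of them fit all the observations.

B

Testing each hypothesis:
(A) multicast storm — jitter up match; CPU on switch normal miss; input drops up match; CRC errors up miss; packet loss match; interface resets miss
(B) QoS misclassification — accounts for every observation (input drops up by jitter up → input drops up)
(C) MTU black hole — fails on jitter up, CRC errors up, interface resets (predicts CRC errors flat, not CRC errors up)
(D) DHCP scope exhaustion — fails on CRC errors up (predicts CRC errors flat, not CRC errors up)
(E) asymmetric routing — does not account for CRC errors up
(B) is the only candidate with no mismatches.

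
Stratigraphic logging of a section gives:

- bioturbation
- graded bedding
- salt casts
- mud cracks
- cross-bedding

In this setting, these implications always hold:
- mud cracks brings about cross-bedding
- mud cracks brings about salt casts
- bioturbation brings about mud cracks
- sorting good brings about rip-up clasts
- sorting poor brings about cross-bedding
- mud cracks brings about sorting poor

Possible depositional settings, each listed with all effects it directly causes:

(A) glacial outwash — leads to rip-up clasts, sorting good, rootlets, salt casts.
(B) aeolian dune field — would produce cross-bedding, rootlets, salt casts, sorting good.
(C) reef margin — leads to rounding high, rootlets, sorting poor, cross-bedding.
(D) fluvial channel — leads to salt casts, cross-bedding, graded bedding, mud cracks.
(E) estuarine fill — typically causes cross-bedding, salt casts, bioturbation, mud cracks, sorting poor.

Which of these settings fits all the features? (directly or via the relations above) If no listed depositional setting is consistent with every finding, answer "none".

none

Checking each candidate against the observations:
(A) glacial outwash — bioturbation ✗; graded bedding ✗; salt casts ✓; mud cracks ✗; cross-bedding ✗
(B) aeolian dune field — bioturbation ✗; graded bedding ✗; salt casts ✓; mud cracks ✗; cross-bedding ✓
(C) reef margin — bioturbation ✗; graded bedding ✗; salt casts ✗; mud cracks ✗; cross-bedding ✓
(D) fluvial channel — bioturbation ✗; graded bedding ✓; salt casts ✓; mud cracks ✓; cross-bedding ✓
(E) estuarine fill — bioturbation ✓; graded bedding ✗; salt casts ✓; mud cracks ✓; cross-bedding ✓
Every candidate fails on at least one observation.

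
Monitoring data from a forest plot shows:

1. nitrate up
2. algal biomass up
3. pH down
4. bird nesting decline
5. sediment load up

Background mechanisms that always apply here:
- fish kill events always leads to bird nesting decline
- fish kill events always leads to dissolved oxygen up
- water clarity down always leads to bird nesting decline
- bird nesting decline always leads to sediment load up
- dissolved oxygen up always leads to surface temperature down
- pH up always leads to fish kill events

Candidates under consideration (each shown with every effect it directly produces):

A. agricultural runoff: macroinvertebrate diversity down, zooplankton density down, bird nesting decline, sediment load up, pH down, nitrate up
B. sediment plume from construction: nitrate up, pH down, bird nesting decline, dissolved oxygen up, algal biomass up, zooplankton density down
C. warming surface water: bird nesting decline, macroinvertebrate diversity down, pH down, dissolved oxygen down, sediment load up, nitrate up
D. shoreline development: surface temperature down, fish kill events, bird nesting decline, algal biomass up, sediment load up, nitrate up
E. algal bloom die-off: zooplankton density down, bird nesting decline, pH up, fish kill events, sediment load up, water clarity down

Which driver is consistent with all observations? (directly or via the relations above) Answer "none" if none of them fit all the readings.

B

For each candidate, compare predicted effects to what was observed:
(A) agricultural runoff — does not account for algal biomass up
(B) sediment plume from construction — accounts for every observation (sediment load up by bird nesting decline → sediment load up)
(C) warming surface water — does not account for algal biomass up
(D) shoreline development — does not account for pH down
(E) algal bloom die-off — nitrate up ✗; algal biomass up ✗; pH down ✗; bird nesting decline ✓; sediment load up ✓
Only (B) is consistent with every observation.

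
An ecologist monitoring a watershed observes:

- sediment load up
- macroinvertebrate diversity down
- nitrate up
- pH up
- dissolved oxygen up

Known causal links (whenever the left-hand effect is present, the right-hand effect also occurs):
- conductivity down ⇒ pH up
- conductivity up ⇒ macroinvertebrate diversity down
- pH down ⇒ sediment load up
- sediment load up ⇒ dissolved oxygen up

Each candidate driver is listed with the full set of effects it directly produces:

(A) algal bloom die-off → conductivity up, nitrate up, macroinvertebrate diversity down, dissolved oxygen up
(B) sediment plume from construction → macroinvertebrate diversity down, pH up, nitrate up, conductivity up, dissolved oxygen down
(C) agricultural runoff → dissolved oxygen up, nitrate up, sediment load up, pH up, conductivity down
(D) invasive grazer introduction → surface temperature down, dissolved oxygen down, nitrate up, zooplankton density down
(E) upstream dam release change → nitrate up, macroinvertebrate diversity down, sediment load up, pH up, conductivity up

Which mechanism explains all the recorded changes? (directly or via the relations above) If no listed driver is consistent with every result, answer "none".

Per-candidate check:
(A) algal bloom die-off — sediment load up miss; macroinvertebrate diversity down match; nitrate up match; pH up miss; dissolved oxygen up match
(B) sediment plume from construction — sediment load up miss; macroinvertebrate diversity down match; nitrate up match; pH up match; dissolved oxygen up miss
(C) agricultural runoff — sediment load up match; macroinvertebrate diversity down miss; nitrate up match; pH up match; dissolved oxygen up match
(D) invasive grazer introduction — fails on sediment load up, macroinvertebrate diversity down, pH up, dissolved oxygen up (predicts dissolved oxygen down, not dissolved oxygen up)
(E) upstream dam release change — accounts for every observation (dissolved oxygen up through sediment load up → dissolved oxygen up)
Only (E) is consistent with every observation.

E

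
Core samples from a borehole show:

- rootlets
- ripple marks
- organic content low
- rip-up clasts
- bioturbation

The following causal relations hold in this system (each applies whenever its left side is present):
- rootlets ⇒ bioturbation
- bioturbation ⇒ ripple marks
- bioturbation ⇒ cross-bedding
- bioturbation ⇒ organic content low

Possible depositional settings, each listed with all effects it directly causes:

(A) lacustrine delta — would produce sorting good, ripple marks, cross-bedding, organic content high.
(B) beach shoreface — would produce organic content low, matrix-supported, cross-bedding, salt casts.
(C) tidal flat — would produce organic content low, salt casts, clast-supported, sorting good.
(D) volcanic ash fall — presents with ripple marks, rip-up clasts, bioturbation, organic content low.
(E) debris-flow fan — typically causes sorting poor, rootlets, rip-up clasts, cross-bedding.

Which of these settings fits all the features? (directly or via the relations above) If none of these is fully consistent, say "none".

E

Per-candidate check:
(A) lacustrine delta — fails on rootlets, organic content low, rip-up clasts, bioturbation (predicts organic content high, not organic content low)
(B) beach shoreface — rootlets ✗; ripple marks ✗; organic content low ✓; rip-up clasts ✗; bioturbation ✗
(C) tidal flat — does not account for rootlets, ripple marks, rip-up clasts, bioturbation
(D) volcanic ash fall — rootlets ✗; ripple marks ✓; organic content low ✓; rip-up clasts ✓; bioturbation ✓
(E) debris-flow fan — accounts for every observation (ripple marks by rootlets → bioturbation → ripple marks)
Only (E) is consistent with every observation.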